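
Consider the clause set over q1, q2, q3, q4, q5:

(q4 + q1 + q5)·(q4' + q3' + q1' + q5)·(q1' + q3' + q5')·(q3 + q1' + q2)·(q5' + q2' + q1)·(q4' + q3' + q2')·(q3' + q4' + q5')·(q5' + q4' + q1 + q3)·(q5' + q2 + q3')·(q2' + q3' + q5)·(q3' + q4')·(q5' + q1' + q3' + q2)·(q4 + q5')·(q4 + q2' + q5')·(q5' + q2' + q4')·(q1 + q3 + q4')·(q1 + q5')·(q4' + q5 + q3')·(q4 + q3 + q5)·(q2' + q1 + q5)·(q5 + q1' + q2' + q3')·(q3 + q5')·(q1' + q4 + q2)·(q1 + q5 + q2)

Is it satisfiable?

Try q3 = 0.
(q5') alone gives q5 = 0.
(q4) alone gives q4 = 1.
(q1) alone gives q1 = 1.
(q2) alone gives q2 = 1.
Every clause now holds.
A satisfying assignment: q1: 1,  q2: 1,  q3: 0,  q4: 1,  q5: 0.

Yes, satisfiable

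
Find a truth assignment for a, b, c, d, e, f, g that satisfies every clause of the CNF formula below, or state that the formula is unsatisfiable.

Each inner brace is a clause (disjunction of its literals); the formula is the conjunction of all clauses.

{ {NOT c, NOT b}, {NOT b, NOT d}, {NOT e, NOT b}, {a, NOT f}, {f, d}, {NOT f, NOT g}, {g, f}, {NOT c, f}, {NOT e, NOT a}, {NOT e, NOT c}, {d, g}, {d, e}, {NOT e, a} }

a ↦ true, b ↦ false, c ↦ true, d ↦ true, e ↦ false, f ↦ true, g ↦ false

Branch on c: set c = true.
The clause (NOT b) is unit, so b = false.
The clause (f) is unit, so f = true.
The clause (a) is unit, so a = true.
The clause (NOT g) is unit, so g = false.
The clause (NOT e) is unit, so e = false.
The clause (d) is unit, so d = true.
This assignment satisfies each clause.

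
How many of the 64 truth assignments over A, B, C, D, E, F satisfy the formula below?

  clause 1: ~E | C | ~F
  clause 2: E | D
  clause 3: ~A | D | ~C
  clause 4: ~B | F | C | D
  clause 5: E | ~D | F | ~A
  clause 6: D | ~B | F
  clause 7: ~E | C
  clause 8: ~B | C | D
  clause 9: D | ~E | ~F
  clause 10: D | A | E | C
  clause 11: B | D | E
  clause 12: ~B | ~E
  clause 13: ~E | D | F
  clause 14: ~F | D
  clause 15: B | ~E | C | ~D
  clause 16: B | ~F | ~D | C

There are 2^6 = 64 truth assignments over (A, B, C, D, E, F).
Split on E. With E = 1, the clauses containing E are satisfied and ~E drops from the rest; 4 of the 2^5 = 32 assignments to the other variables satisfy what remains.
With E = 0, by the same count on the reduced clause set, 10 assignments work.
Total: 4 + 10 = 14.

14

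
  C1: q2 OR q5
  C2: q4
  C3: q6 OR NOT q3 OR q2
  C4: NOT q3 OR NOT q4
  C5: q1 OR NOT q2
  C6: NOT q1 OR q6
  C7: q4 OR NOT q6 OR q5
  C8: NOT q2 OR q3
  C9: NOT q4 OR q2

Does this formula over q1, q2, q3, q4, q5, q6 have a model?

The clause (q4) is unit, so q4 = true.
The clause (NOT q3) is unit, so q3 = false.
The clause (NOT q2) is unit, so q2 = false.
That conflicts with the unit clause (q2).
No assignment satisfies every clause.

No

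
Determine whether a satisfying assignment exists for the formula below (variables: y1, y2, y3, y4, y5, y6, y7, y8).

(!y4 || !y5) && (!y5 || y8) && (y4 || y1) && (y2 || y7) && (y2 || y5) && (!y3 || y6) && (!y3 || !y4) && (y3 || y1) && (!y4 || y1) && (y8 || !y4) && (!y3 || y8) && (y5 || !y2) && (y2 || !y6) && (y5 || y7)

Case y4 = false:
(y1) alone gives y1 = true.
Case y5 = true:
(y8) alone gives y8 = true.
Case y2 = true:
Case y3 = true:
(y6) alone gives y6 = true.
No clause remains; y7 is free.
A satisfying assignment: y1: true, y2: true, y3: true, y4: false, y5: true, y6: true, y7: true, y8: true.

Yes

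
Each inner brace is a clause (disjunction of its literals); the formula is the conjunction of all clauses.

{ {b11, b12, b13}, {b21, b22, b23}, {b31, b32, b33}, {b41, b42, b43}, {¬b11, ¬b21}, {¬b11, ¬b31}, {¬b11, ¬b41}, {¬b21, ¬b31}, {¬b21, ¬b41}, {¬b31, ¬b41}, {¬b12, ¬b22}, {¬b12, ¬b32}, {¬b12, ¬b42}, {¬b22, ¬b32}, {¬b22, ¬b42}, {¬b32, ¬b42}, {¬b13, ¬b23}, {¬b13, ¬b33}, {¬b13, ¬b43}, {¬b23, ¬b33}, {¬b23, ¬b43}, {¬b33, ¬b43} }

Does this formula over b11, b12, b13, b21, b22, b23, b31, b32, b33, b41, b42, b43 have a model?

Unsatisfiable

Case b11 = False:
Case b12 = True:
The clause (¬b22) is unit, so b22 = False.
The clause (¬b32) is unit, so b32 = False.
The clause (¬b42) is unit, so b42 = False.
Case b21 = True:
The clause (¬b31) is unit, so b31 = False.
The clause (b33) is unit, so b33 = True.
The clause (¬b41) is unit, so b41 = False.
The clause (b43) is unit, so b43 = True.
But (¬b43) is also a unit clause — contradiction.
So b21 must be the other value — set b21 = False.
The clause (b23) is unit, so b23 = True.
The clause (¬b13) is unit, so b13 = False.
The clause (¬b33) is unit, so b33 = False.
The clause (b31) is unit, so b31 = True.
The clause (¬b41) is unit, so b41 = False.
The clause (b43) is unit, so b43 = True.
But (¬b43) is also a unit clause — contradiction.
Both values of b21 lead to a conflict.
So b12 must be the other value — set b12 = False.
The clause (b13) is unit, so b13 = True.
The clause (¬b23) is unit, so b23 = False.
The clause (¬b33) is unit, so b33 = False.
The clause (¬b43) is unit, so b43 = False.
Case b21 = True:
The clause (¬b31) is unit, so b31 = False.
The clause (b32) is unit, so b32 = True.
The clause (¬b41) is unit, so b41 = False.
The clause (b42) is unit, so b42 = True.
But (¬b42) is also a unit clause — contradiction.
So b21 must be the other value — set b21 = False.
The clause (b22) is unit, so b22 = True.
The clause (¬b32) is unit, so b32 = False.
The clause (b31) is unit, so b31 = True.
The clause (¬b41) is unit, so b41 = False.
The clause (b42) is unit, so b42 = True.
But (¬b42) is also a unit clause — contradiction.
Both values of b21 lead to a conflict.
Both values of b12 lead to a conflict.
So b11 must be the other value — set b11 = True.
The clause (¬b21) is unit, so b21 = False.
The clause (¬b31) is unit, so b31 = False.
The clause (¬b41) is unit, so b41 = False.
Case b22 = True:
The clause (¬b12) is unit, so b12 = False.
The clause (¬b32) is unit, so b32 = False.
The clause (b33) is unit, so b33 = True.
The clause (¬b42) is unit, so b42 = False.
The clause (b43) is unit, so b43 = True.
But (¬b43) is also a unit clause — contradiction.
So b22 must be the other value — set b22 = False.
The clause (b23) is unit, so b23 = True.
The clause (¬b13) is unit, so b13 = False.
The clause (¬b33) is unit, so b33 = False.
The clause (b32) is unit, so b32 = True.
The clause (¬b12) is unit, so b12 = False.
The clause (¬b42) is unit, so b42 = False.
The clause (b43) is unit, so b43 = True.
But (¬b43) is also a unit clause — contradiction.
Both values of b22 lead to a conflict.
Both values of b11 lead to a conflict.
No assignment satisfies every clause.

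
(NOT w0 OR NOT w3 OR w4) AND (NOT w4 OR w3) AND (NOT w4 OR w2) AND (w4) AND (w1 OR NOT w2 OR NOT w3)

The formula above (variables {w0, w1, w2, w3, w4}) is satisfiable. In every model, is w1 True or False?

Suppose w1 = false.
(w4) alone gives w4 = true.
(w3) alone gives w3 = true.
(w2) alone gives w2 = true.
That conflicts with the unit clause (NOT w2).
So every satisfying assignment has w1 = True.

True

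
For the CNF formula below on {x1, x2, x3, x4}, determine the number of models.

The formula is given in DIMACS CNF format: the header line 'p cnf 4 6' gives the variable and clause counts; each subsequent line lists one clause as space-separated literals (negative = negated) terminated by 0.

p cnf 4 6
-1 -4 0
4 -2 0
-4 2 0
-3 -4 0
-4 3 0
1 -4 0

4

There are 2^4 = 16 truth assignments over (x1, x2, x3, x4).
Check each against the 6 clauses (columns in the order x1, x2, x3, x4):
  F F F F  ✓ satisfies all
  F F F T  ✗ fails (¬x4 ∨ x2)
  F F T F  ✓ satisfies all
  F F T T  ✗ fails (¬x4 ∨ x2)
  F T F F  ✗ fails (x4 ∨ ¬x2)
  F T F T  ✗ fails (¬x4 ∨ x3)
  F T T F  ✗ fails (x4 ∨ ¬x2)
  F T T T  ✗ fails (¬x3 ∨ ¬x4)
  T F F F  ✓ satisfies all
  T F F T  ✗ fails (¬x1 ∨ ¬x4)
  T F T F  ✓ satisfies all
  T F T T  ✗ fails (¬x1 ∨ ¬x4)
  T T F F  ✗ fails (x4 ∨ ¬x2)
  T T F T  ✗ fails (¬x1 ∨ ¬x4)
  T T T F  ✗ fails (x4 ∨ ¬x2)
  T T T T  ✗ fails (¬x1 ∨ ¬x4)
4 of the 16 rows are models.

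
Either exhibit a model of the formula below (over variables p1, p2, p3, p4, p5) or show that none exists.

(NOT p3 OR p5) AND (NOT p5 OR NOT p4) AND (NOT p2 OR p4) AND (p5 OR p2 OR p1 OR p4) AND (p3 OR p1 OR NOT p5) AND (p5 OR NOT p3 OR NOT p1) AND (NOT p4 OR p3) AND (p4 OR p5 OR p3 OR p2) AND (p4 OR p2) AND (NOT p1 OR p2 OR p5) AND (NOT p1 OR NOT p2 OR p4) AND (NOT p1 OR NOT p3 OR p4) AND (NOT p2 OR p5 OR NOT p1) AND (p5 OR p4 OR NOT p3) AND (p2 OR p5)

UNSATISFIABLE

Try p3 = false.
Unit clause (NOT p4) forces p4 = false.
Unit clause (NOT p2) forces p2 = false.
That conflicts with the unit clause (p2).
Backtrack on p3: now try p3 = true.
Unit clause (p5) forces p5 = true.
Unit clause (NOT p4) forces p4 = false.
Unit clause (NOT p2) forces p2 = false.
That conflicts with the unit clause (p2).
Either choice for p3 ends in contradiction.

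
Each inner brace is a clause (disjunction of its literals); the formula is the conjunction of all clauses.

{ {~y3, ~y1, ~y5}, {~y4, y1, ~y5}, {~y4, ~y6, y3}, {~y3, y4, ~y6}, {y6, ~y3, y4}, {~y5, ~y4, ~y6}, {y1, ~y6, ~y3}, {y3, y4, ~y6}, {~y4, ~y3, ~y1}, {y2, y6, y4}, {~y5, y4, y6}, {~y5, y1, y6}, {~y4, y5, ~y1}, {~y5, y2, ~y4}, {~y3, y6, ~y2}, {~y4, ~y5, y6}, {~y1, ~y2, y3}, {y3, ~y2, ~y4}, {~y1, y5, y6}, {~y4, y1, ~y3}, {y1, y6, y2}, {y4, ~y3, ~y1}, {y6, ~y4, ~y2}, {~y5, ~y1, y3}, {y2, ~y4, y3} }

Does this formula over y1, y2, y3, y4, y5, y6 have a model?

Yes

Branch on y3: set y3 = 0.
Branch on y4: set y4 = 0.
(~y6) alone gives y6 = 0.
(y2) alone gives y2 = 1.
(~y5) alone gives y5 = 0.
(~y1) alone gives y1 = 0.
All clauses are satisfied.
A satisfying assignment: y1=0; y2=1; y3=0; y4=0; y5=0; y6=0.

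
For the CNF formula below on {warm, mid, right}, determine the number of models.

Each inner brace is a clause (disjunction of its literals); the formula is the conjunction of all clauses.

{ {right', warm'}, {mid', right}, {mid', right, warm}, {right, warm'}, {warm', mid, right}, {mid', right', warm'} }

3

There are 2^3 = 8 truth assignments over (warm, mid, right).
Check each against the 6 clauses (columns in the order warm, mid, right):
  F F F  ✓ satisfies all
  F F T  ✓ satisfies all
  F T F  ✗ fails (mid' + right)
  F T T  ✓ satisfies all
  T F F  ✗ fails (right + warm')
  T F T  ✗ fails (right' + warm')
  T T F  ✗ fails (mid' + right)
  T T T  ✗ fails (right' + warm')
3 of the 8 rows are models.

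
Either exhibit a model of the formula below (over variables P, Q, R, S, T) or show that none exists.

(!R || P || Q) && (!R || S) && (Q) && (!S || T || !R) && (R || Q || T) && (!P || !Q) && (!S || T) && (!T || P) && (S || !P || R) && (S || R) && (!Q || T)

The clause (Q) is unit, so Q = true.
The clause (!P) is unit, so P = false.
The clause (!T) is unit, so T = false.
But (T) is also a unit clause — contradiction.

UNSATISFIABLE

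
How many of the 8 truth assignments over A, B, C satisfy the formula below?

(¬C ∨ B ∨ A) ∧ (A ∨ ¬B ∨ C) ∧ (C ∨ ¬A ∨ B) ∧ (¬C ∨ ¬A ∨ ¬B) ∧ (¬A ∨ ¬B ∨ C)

3

There are 2^3 = 8 truth assignments over (A, B, C).
Check each against the 5 clauses (columns in the order A, B, C):
  F F F  ✓ satisfies all
  F F T  ✗ fails (¬C ∨ B ∨ A)
  F T F  ✗ fails (A ∨ ¬B ∨ C)
  F T T  ✓ satisfies all
  T F F  ✗ fails (C ∨ ¬A ∨ B)
  T F T  ✓ satisfies all
  T T F  ✗ fails (¬A ∨ ¬B ∨ C)
  T T T  ✗ fails (¬C ∨ ¬A ∨ ¬B)
3 of the 8 rows are models.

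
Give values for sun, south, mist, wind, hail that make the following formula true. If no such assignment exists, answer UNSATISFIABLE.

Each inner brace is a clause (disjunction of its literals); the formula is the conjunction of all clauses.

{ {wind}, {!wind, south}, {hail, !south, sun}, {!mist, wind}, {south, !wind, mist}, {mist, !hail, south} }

sun ↦ true, south ↦ true, mist ↦ true, wind ↦ true, hail ↦ true

(wind) alone gives wind = true.
(south) alone gives south = true.
Branch on hail: set hail = true.
All clauses hold; sun, mist can take either value.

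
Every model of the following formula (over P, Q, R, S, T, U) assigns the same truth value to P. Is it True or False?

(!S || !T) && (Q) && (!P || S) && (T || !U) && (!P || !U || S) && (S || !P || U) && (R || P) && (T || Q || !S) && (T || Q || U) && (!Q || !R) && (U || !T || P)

Suppose P = false.
Unit clause (Q) forces Q = true.
Unit clause (R) forces R = true.
That conflicts with the unit clause (!R).
So every satisfying assignment has P = True.

True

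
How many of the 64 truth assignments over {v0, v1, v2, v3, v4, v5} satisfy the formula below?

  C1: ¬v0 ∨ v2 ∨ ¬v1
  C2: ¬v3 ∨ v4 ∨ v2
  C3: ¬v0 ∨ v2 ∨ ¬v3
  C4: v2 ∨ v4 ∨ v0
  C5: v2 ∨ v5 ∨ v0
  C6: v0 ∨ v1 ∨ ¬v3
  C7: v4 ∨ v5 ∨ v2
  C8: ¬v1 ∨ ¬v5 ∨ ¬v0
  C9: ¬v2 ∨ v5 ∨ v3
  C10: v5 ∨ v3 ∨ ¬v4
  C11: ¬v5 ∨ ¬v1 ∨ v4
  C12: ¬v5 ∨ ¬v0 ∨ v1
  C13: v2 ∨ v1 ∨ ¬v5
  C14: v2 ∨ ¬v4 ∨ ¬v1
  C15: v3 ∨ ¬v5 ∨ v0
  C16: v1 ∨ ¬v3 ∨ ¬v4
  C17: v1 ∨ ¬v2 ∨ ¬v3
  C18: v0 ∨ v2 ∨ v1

5

There are 2^6 = 64 truth assignments over (v0, v1, v2, v3, v4, v5).
Split on v1. With v1 = True, the clauses containing v1 are satisfied and ¬v1 drops from the rest; 5 of the 2^5 = 32 assignments to the other variables satisfy what remains.
With v1 = False, by the same count on the reduced clause set, 0 assignments work.
(One model: v0=F, v1=T, v2=T, v3=T, v4=F, v5=F.)
Total: 5 + 0 = 5.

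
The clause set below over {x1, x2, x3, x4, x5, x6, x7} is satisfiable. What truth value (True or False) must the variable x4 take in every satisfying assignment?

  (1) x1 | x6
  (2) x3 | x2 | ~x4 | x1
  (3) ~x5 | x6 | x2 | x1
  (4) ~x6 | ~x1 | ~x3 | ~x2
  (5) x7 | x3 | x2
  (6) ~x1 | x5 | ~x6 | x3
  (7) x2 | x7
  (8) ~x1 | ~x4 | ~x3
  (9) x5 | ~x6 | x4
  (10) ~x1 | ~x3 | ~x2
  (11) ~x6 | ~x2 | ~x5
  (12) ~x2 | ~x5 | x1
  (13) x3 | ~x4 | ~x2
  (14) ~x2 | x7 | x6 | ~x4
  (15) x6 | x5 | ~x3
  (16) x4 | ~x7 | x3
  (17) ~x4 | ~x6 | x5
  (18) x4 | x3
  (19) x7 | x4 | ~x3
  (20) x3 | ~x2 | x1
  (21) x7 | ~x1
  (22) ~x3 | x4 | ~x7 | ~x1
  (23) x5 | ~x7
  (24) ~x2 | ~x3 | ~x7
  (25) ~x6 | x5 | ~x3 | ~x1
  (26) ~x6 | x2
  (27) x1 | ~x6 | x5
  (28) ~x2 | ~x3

True

Suppose x4 = 0.
Unit clause (x3) forces x3 = 1.
Unit clause (x7) forces x7 = 1.
Unit clause (~x1) forces x1 = 0.
Unit clause (x6) forces x6 = 1.
Unit clause (x5) forces x5 = 1.
Unit clause (~x2) forces x2 = 0.
Now (x2) is unsatisfied and unit — conflict.
So every satisfying assignment has x4 = True.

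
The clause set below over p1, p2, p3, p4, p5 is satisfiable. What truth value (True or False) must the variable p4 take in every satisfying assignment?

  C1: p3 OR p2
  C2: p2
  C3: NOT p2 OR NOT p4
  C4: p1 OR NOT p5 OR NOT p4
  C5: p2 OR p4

False

Suppose p4 = true.
(p2) alone gives p2 = true.
But (NOT p2) is also a unit clause — contradiction.
So every satisfying assignment has p4 = False.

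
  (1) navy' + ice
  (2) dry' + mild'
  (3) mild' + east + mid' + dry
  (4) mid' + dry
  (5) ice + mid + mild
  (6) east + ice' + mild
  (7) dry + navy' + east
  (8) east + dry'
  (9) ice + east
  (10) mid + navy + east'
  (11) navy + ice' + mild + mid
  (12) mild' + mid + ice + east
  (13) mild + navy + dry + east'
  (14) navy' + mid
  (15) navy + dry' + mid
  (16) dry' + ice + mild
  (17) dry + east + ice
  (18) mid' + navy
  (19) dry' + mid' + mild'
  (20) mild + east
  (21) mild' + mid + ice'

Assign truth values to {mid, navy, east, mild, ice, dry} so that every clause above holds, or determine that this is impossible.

Try navy = 1.
From the singleton clause (ice), ice = 1.
From the singleton clause (mid), mid = 1.
From the singleton clause (dry), dry = 1.
From the singleton clause (mild'), mild = 0.
From the singleton clause (east), east = 1.
This assignment satisfies each clause.

mid ↦ 1; navy ↦ 1; east ↦ 1; mild ↦ 0; ice ↦ 1; dry ↦ 1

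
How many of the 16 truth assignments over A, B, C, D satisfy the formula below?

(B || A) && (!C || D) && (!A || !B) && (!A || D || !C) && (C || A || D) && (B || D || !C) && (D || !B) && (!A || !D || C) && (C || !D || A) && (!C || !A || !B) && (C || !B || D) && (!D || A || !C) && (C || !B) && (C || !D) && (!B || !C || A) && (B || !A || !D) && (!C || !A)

There are 2^4 = 16 truth assignments over (A, B, C, D).
Split on C. With C = true, the clauses containing C are satisfied and !C drops from the rest; 0 of the 2^3 = 8 assignments to the other variables satisfy what remains.
With C = false, by the same count on the reduced clause set, 1 assignment works.
Total: 0 + 1 = 1.

1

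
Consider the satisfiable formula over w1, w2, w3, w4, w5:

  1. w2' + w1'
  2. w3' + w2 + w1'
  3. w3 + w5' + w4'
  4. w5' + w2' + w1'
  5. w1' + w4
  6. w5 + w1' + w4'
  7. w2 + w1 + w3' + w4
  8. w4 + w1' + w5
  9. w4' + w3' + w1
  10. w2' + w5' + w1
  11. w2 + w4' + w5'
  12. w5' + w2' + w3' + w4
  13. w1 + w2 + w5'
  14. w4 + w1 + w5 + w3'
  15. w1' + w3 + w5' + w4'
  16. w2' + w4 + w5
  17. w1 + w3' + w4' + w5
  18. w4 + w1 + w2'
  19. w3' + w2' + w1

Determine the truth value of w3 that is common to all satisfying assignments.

Suppose w3 = 1.
Suppose w2 = 0.
From the singleton clause (w1'), w1 = 0.
From the singleton clause (w4), w4 = 1.
That conflicts with the unit clause (w4').
That branch fails; take w2 = 1 instead.
From the singleton clause (w1'), w1 = 0.
That conflicts with the unit clause (w1).
Either choice for w2 ends in contradiction.
So every satisfying assignment has w3 = False.

False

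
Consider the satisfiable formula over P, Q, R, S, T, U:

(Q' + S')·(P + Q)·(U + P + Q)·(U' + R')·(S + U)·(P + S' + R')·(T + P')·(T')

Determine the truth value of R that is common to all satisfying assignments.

False

Suppose R = 1.
From the singleton clause (U'), U = 0.
From the singleton clause (S), S = 1.
From the singleton clause (Q'), Q = 0.
From the singleton clause (P), P = 1.
From the singleton clause (T), T = 1.
Now (T') is unsatisfied and unit — conflict.
So every satisfying assignment has R = False.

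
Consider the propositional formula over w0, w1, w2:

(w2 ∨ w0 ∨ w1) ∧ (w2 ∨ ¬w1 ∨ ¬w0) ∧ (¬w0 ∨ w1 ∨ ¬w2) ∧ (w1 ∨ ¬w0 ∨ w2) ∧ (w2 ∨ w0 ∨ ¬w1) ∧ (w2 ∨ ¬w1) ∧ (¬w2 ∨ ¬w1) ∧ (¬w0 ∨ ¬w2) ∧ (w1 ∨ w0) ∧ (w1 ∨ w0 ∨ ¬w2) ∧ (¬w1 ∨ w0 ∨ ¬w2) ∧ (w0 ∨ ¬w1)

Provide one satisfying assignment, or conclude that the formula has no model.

Suppose w2 = True.
From the singleton clause (¬w1), w1 = False.
From the singleton clause (¬w0), w0 = False.
But (w0) is also a unit clause — contradiction.
That branch fails; take w2 = False instead.
From the singleton clause (¬w1), w1 = False.
From the singleton clause (w0), w0 = True.
But (¬w0) is also a unit clause — contradiction.
Neither w2 = True nor w2 = False works.

UNSATISFIABLE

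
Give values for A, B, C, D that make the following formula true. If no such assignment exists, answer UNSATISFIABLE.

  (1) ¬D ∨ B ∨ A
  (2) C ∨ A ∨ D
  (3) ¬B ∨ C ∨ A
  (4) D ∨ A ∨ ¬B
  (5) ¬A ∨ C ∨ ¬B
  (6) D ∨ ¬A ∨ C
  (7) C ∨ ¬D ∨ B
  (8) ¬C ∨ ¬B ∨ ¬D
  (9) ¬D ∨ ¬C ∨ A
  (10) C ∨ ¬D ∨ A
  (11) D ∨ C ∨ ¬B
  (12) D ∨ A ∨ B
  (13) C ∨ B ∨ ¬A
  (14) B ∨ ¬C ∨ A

A ↦ True, B ↦ True, C ↦ True, D ↦ False

Case D = False:
Case C = True:
Case A = True:
Every clause is now satisfied; B is unconstrained.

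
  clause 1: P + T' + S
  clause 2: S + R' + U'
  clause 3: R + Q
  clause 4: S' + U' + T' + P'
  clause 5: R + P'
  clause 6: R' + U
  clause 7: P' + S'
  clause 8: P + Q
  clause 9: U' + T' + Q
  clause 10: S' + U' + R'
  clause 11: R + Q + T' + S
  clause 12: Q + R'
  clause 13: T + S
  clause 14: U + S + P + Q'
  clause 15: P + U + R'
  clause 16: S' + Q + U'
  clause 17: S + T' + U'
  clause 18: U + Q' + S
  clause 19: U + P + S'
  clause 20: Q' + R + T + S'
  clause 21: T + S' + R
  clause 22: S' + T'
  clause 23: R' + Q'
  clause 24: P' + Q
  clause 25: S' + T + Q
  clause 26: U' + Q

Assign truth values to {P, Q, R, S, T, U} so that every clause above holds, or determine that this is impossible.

UNSATISFIABLE

Branch on R: set R = 1.
From the singleton clause (U), U = 1.
From the singleton clause (S), S = 1.
That conflicts with the unit clause (S').
So R must be the other value — set R = 0.
From the singleton clause (Q), Q = 1.
From the singleton clause (P'), P = 0.
Branch on T: set T = 0.
From the singleton clause (S), S = 1.
That conflicts with the unit clause (S').
So T must be the other value — set T = 1.
From the singleton clause (S), S = 1.
That conflicts with the unit clause (S').
Both values of T lead to a conflict.
Both values of R lead to a conflict.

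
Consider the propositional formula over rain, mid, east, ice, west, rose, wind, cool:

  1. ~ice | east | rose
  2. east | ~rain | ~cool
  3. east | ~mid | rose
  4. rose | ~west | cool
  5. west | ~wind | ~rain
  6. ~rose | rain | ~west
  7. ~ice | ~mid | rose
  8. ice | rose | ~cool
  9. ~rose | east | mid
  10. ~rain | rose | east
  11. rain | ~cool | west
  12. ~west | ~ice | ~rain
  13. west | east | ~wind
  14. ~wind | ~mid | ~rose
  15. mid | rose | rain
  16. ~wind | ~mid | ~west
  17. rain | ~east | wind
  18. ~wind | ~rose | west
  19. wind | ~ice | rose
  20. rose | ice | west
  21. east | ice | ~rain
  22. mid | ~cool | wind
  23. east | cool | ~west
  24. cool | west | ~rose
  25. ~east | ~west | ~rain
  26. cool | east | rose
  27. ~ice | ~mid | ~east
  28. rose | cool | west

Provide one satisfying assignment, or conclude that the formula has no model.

rain=1,  mid=1,  east=1,  ice=0,  west=0,  rose=1,  wind=0,  cool=1

Suppose ice = 0.
Suppose rose = 1.
Suppose rain = 1.
Unit clause (east) forces east = 1.
Unit clause (~west) forces west = 0.
Unit clause (~wind) forces wind = 0.
Unit clause (cool) forces cool = 1.
Unit clause (mid) forces mid = 1.
All clauses are satisfied.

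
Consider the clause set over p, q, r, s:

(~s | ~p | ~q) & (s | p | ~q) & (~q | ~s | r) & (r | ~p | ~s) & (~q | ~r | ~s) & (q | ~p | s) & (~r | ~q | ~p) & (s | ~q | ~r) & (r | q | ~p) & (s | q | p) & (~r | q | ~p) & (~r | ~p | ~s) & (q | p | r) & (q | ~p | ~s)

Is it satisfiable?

Satisfiable

Suppose s = 1.
Suppose p = 0.
Suppose q = 0.
The clause (r) is unit, so r = 1.
This assignment satisfies each clause.
A satisfying assignment: p: 0; q: 0; r: 1; s: 1.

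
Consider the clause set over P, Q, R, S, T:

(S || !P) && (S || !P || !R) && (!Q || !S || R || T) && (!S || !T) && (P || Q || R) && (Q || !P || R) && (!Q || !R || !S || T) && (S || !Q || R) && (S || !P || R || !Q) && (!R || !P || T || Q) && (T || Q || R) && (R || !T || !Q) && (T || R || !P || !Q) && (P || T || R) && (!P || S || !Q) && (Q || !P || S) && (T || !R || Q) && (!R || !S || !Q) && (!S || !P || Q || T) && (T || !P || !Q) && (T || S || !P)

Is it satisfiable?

Satisfiable

Try S = false.
Unit clause (!P) forces P = false.
Try Q = true.
Unit clause (R) forces R = true.
All clauses hold; T can take either value.
A satisfying assignment: P=false,  Q=true,  R=true,  S=false,  T=true.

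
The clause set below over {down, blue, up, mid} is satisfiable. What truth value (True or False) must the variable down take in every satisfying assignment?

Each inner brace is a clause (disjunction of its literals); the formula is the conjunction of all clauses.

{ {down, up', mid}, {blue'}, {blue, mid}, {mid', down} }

Suppose down = 0.
Unit clause (blue') forces blue = 0.
Unit clause (mid) forces mid = 1.
But (mid') is also a unit clause — contradiction.
So every satisfying assignment has down = True.

True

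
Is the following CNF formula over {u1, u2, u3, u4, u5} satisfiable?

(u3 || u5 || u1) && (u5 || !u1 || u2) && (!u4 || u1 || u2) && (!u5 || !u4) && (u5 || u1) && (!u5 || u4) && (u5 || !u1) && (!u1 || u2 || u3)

Suppose u5 = false.
(u1) alone gives u1 = true.
But (!u1) is also a unit clause — contradiction.
So u5 must be the other value — set u5 = true.
(!u4) alone gives u4 = false.
But (u4) is also a unit clause — contradiction.
Both values of u5 lead to a conflict.
No assignment satisfies every clause.

No, unsatisfiable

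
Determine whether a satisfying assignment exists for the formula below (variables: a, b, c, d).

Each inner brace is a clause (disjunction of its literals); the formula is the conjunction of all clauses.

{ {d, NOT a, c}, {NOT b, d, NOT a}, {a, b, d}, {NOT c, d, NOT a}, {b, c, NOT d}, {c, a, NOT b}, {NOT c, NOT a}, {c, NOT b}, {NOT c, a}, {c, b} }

Unsatisfiable

Try c = false.
From the singleton clause (NOT b), b = false.
But (b) is also a unit clause — contradiction.
So c must be the other value — set c = true.
From the singleton clause (NOT a), a = false.
But (a) is also a unit clause — contradiction.
Neither c = true nor c = false works.
No assignment satisfies every clause.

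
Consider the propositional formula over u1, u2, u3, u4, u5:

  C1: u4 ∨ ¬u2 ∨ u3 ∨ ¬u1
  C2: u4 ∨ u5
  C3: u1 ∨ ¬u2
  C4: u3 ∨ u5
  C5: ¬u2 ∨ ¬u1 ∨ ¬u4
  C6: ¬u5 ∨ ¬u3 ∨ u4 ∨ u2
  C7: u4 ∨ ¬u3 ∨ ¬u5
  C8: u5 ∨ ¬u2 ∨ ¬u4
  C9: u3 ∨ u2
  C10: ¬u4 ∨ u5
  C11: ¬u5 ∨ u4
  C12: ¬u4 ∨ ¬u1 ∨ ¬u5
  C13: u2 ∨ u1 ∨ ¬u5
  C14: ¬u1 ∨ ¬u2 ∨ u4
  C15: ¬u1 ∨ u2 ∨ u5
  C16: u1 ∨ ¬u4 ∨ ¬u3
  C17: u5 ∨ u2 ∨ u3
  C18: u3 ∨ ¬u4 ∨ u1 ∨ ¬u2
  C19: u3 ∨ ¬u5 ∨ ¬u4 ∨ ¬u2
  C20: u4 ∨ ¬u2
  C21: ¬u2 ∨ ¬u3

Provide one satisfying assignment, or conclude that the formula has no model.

Try u4 = True.
The clause (u5) is unit, so u5 = True.
The clause (¬u1) is unit, so u1 = False.
The clause (¬u2) is unit, so u2 = False.
Now (u2) is unsatisfied and unit — conflict.
That branch fails; take u4 = False instead.
The clause (u5) is unit, so u5 = True.
Now (¬u5) is unsatisfied and unit — conflict.
Neither u4 = True nor u4 = False works.

UNSATISFIABLE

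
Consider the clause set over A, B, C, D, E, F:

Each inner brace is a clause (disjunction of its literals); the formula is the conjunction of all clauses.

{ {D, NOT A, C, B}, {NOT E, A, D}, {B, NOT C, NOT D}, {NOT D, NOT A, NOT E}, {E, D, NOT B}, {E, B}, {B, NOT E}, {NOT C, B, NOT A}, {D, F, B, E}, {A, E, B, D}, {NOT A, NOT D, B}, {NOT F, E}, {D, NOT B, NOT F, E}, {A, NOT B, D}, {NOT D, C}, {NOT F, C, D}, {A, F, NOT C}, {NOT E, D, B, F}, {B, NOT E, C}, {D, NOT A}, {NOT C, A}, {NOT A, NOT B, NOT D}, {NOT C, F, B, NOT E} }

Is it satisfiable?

Suppose E = true.
Unit clause (B) forces B = true.
Suppose A = true.
Unit clause (NOT D) forces D = false.
But (D) is also a unit clause — contradiction.
That branch fails; take A = false instead.
Unit clause (D) forces D = true.
Unit clause (C) forces C = true.
But (NOT C) is also a unit clause — contradiction.
Either choice for A ends in contradiction.
That branch fails; take E = false instead.
Unit clause (B) forces B = true.
Unit clause (D) forces D = true.
Unit clause (NOT F) forces F = false.
Unit clause (C) forces C = true.
Unit clause (A) forces A = true.
But (NOT A) is also a unit clause — contradiction.
Either choice for E ends in contradiction.
No assignment satisfies every clause.

Unsatisfiable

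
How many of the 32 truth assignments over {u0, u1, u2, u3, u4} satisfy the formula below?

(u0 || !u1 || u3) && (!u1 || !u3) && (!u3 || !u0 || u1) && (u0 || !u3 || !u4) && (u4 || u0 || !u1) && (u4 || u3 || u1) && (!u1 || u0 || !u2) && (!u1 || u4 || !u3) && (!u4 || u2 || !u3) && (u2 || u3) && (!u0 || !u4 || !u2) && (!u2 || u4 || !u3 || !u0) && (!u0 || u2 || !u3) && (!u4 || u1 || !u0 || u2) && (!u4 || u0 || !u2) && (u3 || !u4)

There are 2^5 = 32 truth assignments over (u0, u1, u2, u3, u4).
Split on u0. With u0 = true, the clauses containing u0 are satisfied and !u0 drops from the rest; 1 of the 2^4 = 16 assignments to the other variables satisfy what remains.
With u0 = false, by the same count on the reduced clause set, 2 assignments work.
(One model: u0=F, u1=F, u2=F, u3=T, u4=F.)
Total: 1 + 2 = 3.

3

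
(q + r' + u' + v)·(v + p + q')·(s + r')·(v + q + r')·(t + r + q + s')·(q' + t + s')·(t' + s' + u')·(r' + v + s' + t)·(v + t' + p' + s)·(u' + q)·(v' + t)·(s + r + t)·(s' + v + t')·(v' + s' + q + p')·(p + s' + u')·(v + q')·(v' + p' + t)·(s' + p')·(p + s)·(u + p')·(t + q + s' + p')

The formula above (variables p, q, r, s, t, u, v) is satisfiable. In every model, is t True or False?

Suppose t = 0.
From the singleton clause (v'), v = 0.
From the singleton clause (q'), q = 0.
From the singleton clause (r'), r = 0.
From the singleton clause (s'), s = 0.
That conflicts with the unit clause (s).
So every satisfying assignment has t = True.

True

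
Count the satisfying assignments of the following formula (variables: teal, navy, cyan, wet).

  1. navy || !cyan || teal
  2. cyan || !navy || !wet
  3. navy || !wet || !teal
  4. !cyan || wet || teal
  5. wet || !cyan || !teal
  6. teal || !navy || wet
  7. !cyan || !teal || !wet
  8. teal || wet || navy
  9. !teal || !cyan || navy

4

There are 2^4 = 16 truth assignments over (teal, navy, cyan, wet).
Check each against the 9 clauses (columns in the order teal, navy, cyan, wet):
  F F F F  ✗ fails (teal || wet || navy)
  F F F T  ✓ satisfies all
  F F T F  ✗ fails (navy || !cyan || teal)
  F F T T  ✗ fails (navy || !cyan || teal)
  F T F F  ✗ fails (teal || !navy || wet)
  F T F T  ✗ fails (cyan || !navy || !wet)
  F T T F  ✗ fails (!cyan || wet || teal)
  F T T T  ✓ satisfies all
  T F F F  ✓ satisfies all
  T F F T  ✗ fails (navy || !wet || !teal)
  T F T F  ✗ fails (wet || !cyan || !teal)
  T F T T  ✗ fails (navy || !wet || !teal)
  T T F F  ✓ satisfies all
  T T F T  ✗ fails (cyan || !navy || !wet)
  T T T F  ✗ fails (wet || !cyan || !teal)
  T T T T  ✗ fails (!cyan || !teal || !wet)
4 of the 16 rows are models.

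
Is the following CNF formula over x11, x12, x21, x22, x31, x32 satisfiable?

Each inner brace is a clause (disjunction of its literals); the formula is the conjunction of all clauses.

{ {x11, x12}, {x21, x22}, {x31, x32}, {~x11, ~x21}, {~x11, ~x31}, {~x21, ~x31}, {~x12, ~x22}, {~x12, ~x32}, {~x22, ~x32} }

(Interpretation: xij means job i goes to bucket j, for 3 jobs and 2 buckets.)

Suppose x11 = 1.
(~x21) alone gives x21 = 0.
(x22) alone gives x22 = 1.
(~x31) alone gives x31 = 0.
(x32) alone gives x32 = 1.
But (~x32) is also a unit clause — contradiction.
Backtrack on x11: now try x11 = 0.
(x12) alone gives x12 = 1.
(~x22) alone gives x22 = 0.
(x21) alone gives x21 = 1.
(~x31) alone gives x31 = 0.
(x32) alone gives x32 = 1.
But (~x32) is also a unit clause — contradiction.
Neither x11 = 1 nor x11 = 0 works.
No assignment satisfies every clause.

Unsatisfiable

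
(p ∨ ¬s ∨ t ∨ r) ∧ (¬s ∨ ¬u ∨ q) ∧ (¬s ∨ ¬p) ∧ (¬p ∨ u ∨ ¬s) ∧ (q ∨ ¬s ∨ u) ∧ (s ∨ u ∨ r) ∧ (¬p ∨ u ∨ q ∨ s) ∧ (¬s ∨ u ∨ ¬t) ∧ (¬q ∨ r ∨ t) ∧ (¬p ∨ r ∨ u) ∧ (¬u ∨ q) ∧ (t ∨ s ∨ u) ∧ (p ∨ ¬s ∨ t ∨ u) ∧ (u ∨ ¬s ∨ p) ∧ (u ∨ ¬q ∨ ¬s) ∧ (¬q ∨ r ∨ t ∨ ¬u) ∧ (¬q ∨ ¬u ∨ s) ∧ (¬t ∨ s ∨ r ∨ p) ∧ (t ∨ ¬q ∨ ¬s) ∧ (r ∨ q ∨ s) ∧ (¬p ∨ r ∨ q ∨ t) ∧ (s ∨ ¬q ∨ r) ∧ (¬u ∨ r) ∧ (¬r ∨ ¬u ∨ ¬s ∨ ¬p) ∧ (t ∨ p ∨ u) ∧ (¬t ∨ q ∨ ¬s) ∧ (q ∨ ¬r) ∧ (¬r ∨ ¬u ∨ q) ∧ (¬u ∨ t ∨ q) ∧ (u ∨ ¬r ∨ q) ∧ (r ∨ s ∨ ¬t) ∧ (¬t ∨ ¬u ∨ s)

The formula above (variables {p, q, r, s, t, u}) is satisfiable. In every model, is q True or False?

True

Suppose q = False.
The clause (¬u) is unit, so u = False.
The clause (¬s) is unit, so s = False.
The clause (r) is unit, so r = True.
That conflicts with the unit clause (¬r).
So every satisfying assignment has q = True.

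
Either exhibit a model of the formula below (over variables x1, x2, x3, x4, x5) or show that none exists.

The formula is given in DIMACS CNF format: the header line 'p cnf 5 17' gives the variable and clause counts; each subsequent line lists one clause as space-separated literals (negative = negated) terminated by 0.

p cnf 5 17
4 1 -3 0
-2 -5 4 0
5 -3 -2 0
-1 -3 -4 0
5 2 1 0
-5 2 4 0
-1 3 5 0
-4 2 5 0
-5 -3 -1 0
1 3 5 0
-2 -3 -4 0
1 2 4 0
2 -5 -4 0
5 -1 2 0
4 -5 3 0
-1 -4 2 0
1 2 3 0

Case x4 = True:
Case x1 = True:
The clause (¬x3) is unit, so x3 = False.
The clause (x5) is unit, so x5 = True.
The clause (x2) is unit, so x2 = True.
Every clause now holds.

x1: True, x2: True, x3: False, x4: True, x5: True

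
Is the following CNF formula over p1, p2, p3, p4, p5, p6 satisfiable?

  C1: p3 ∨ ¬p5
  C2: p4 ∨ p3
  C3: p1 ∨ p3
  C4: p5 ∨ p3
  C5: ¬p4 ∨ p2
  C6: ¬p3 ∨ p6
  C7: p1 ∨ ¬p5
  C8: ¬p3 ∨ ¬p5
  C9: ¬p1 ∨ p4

Try p3 = True.
From the singleton clause (p6), p6 = True.
From the singleton clause (¬p5), p5 = False.
Try p4 = True.
From the singleton clause (p2), p2 = True.
No clause remains; p1 is free.
A satisfying assignment: p1=True,  p2=True,  p3=True,  p4=True,  p5=False,  p6=True.

Yes, satisfiable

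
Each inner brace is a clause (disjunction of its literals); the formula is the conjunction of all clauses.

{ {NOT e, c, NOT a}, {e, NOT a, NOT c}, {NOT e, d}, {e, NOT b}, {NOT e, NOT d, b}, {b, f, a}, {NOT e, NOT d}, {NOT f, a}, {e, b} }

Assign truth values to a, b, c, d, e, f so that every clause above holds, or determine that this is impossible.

UNSATISFIABLE

Case e = false:
From the singleton clause (NOT b), b = false.
Now (b) is unsatisfied and unit — conflict.
Undo e and try e = true.
From the singleton clause (d), d = true.
Now (NOT d) is unsatisfied and unit — conflict.
Both values of e lead to a conflict.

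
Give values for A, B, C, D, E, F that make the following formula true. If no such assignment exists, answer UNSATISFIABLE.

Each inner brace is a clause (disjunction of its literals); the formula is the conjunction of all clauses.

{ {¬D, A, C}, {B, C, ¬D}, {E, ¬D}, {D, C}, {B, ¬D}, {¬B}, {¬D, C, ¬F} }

A=False,  B=False,  C=True,  D=False,  E=False,  F=True

(¬B) alone gives B = False.
(¬D) alone gives D = False.
(C) alone gives C = True.
All clauses hold; A, E, F can take either value.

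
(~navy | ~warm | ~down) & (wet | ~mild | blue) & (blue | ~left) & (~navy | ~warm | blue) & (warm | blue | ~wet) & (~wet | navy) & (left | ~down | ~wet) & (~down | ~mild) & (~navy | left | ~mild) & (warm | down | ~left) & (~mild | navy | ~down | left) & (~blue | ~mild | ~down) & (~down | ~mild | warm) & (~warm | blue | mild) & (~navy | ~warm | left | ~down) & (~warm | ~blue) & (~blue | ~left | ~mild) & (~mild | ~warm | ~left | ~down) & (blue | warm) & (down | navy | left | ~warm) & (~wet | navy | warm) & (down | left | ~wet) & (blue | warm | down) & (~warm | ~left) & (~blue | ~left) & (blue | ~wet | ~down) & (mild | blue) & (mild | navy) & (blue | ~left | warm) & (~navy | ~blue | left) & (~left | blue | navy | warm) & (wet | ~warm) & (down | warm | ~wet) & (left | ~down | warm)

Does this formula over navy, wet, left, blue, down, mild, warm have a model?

Branch on blue: set blue = 1.
Unit clause (~warm) forces warm = 0.
Unit clause (~left) forces left = 0.
Unit clause (~navy) forces navy = 0.
Unit clause (~wet) forces wet = 0.
Unit clause (mild) forces mild = 1.
Unit clause (~down) forces down = 0.
Every clause now holds.
A satisfying assignment: navy ↦ 0,  wet ↦ 0,  left ↦ 0,  blue ↦ 1,  down ↦ 0,  mild ↦ 1,  warm ↦ 0.

Yes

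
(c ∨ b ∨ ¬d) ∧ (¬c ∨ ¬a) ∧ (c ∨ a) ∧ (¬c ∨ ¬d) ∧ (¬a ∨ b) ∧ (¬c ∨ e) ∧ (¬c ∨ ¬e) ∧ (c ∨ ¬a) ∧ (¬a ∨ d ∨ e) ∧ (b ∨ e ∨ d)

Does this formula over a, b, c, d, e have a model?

Case c = False:
Unit clause (a) forces a = True.
Now (¬a) is unsatisfied and unit — conflict.
That branch fails; take c = True instead.
Unit clause (¬a) forces a = False.
Unit clause (¬d) forces d = False.
Unit clause (e) forces e = True.
Now (¬e) is unsatisfied and unit — conflict.
Neither c = True nor c = False works.
No assignment satisfies every clause.

No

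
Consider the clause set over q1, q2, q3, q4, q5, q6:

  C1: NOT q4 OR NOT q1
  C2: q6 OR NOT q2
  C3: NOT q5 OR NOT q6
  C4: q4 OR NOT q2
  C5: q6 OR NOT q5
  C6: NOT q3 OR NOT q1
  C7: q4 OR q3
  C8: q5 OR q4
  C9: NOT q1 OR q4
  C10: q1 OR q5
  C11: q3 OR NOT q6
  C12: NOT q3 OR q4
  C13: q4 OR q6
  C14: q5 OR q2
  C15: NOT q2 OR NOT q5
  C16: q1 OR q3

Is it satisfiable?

Case q4 = false:
Unit clause (NOT q2) forces q2 = false.
Unit clause (q3) forces q3 = true.
That conflicts with the unit clause (NOT q3).
Backtrack on q4: now try q4 = true.
Unit clause (NOT q1) forces q1 = false.
Unit clause (q5) forces q5 = true.
Unit clause (NOT q6) forces q6 = false.
That conflicts with the unit clause (q6).
Either choice for q4 ends in contradiction.
No assignment satisfies every clause.

No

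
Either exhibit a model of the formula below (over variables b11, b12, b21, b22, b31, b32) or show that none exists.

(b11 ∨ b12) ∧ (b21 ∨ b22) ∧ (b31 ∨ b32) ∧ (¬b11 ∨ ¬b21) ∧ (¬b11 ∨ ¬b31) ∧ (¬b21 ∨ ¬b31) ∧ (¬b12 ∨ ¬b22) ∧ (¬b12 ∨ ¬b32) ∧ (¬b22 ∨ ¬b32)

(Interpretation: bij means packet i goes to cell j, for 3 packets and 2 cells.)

UNSATISFIABLE

Branch on b11: set b11 = True.
From the singleton clause (¬b21), b21 = False.
From the singleton clause (b22), b22 = True.
From the singleton clause (¬b31), b31 = False.
From the singleton clause (b32), b32 = True.
Now (¬b32) is unsatisfied and unit — conflict.
Undo b11 and try b11 = False.
From the singleton clause (b12), b12 = True.
From the singleton clause (¬b22), b22 = False.
From the singleton clause (b21), b21 = True.
From the singleton clause (¬b31), b31 = False.
From the singleton clause (b32), b32 = True.
Now (¬b32) is unsatisfied and unit — conflict.
Either choice for b11 ends in contradiction.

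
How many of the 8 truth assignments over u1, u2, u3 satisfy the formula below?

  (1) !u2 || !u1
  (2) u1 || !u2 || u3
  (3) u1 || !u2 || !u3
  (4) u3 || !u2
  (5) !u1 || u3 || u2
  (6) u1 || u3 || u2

There are 2^3 = 8 truth assignments over (u1, u2, u3).
Check each against the 6 clauses (columns in the order u1, u2, u3):
  F F F  ✗ fails (u1 || u3 || u2)
  F F T  ✓ satisfies all
  F T F  ✗ fails (u1 || !u2 || u3)
  F T T  ✗ fails (u1 || !u2 || !u3)
  T F F  ✗ fails (!u1 || u3 || u2)
  T F T  ✓ satisfies all
  T T F  ✗ fails (!u2 || !u1)
  T T T  ✗ fails (!u2 || !u1)
2 of the 8 rows are models.

2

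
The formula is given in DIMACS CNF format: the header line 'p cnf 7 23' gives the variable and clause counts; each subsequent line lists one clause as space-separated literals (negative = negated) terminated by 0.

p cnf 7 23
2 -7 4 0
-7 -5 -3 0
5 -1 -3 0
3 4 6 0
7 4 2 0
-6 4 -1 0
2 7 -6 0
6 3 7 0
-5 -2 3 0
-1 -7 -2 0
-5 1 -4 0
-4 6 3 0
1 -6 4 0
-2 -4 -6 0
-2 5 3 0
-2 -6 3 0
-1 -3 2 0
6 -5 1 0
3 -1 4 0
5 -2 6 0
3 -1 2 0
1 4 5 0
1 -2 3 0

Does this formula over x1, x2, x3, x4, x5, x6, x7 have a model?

Try x2 = True.
Try x5 = True.
From the singleton clause (x3), x3 = True.
From the singleton clause (¬x7), x7 = False.
Try x1 = True.
Try x6 = False.
No clause remains; x4 is free.
A satisfying assignment: x1 ↦ True, x2 ↦ True, x3 ↦ True, x4 ↦ False, x5 ↦ True, x6 ↦ False, x7 ↦ False.

Satisfiable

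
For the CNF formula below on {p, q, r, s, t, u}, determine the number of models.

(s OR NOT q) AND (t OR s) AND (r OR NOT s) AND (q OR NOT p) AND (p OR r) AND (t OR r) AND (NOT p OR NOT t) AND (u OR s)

There are 2^6 = 64 truth assignments over (p, q, r, s, t, u).
Split on u. With u = true, the clauses containing u are satisfied and NOT u drops from the rest; 6 of the 2^5 = 32 assignments to the other variables satisfy what remains.
With u = false, by the same count on the reduced clause set, 5 assignments work.
Total: 6 + 5 = 11.

11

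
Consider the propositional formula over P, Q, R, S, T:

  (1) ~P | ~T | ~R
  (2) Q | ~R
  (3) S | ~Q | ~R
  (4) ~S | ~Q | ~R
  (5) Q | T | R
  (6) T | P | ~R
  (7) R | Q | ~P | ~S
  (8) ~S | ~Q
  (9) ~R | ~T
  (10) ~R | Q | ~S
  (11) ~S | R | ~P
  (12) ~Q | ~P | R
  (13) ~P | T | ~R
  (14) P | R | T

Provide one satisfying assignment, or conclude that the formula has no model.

Try Q = 1.
The clause (~S) is unit, so S = 0.
The clause (~R) is unit, so R = 0.
The clause (~P) is unit, so P = 0.
The clause (T) is unit, so T = 1.
Every clause now holds.

P ↦ 0; Q ↦ 1; R ↦ 0; S ↦ 0; T ↦ 1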